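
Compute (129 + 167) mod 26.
10

(129 + 167) = 296
296 mod 26 = 10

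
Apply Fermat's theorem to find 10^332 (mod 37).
By Fermat: 10^{36} ≡ 1 (mod 37). 332 ≡ 8 (mod 36). So 10^{332} ≡ 10^{8} ≡ 26 (mod 37)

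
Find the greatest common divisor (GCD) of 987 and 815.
1

Using the Euclidean algorithm:
987 = 1 × 815 + 172
815 = 4 × 172 + 127
172 = 1 × 127 + 45
127 = 2 × 45 + 37
45 = 1 × 37 + 8
37 = 4 × 8 + 5
8 = 1 × 5 + 3
5 = 1 × 3 + 2
3 = 1 × 2 + 1
2 = 2 × 1 + 0

GCD(987, 815) = 1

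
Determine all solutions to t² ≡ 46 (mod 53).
The square roots of 46 mod 53 are 24 and 29. Verify: 24² = 576 ≡ 46 (mod 53)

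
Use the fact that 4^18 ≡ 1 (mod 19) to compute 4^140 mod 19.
By Fermat: 4^{18} ≡ 1 (mod 19). 140 = 7×18 + 14. So 4^{140} ≡ 4^{14} ≡ 17 (mod 19)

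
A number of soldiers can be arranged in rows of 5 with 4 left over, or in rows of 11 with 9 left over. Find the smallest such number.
M = 5 × 11 = 55. M₁ = 11, y₁ ≡ 1 (mod 5). M₂ = 5, y₂ ≡ 9 (mod 11). y = 4×11×1 + 9×5×9 ≡ 9 (mod 55). The smallest positive such number is 9.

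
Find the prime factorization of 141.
3 × 47

Divide by primes starting from smallest:
141 ÷ 3 = 47
47 ÷ 47 = 1

141 = 3 × 47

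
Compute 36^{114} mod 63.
36

Using successive squaring:
Binary expansion of 114: 1110010
Powers of 36 mod 63 (each is the square of the previous):
  36^1 ≡ 36 (mod 63)
  36^2 ≡ 36² = 1296 ≡ 36 (mod 63)
  36^4 ≡ 36² = 1296 ≡ 36 (mod 63)
  36^8 ≡ 36² = 1296 ≡ 36 (mod 63)
  36^16 ≡ 36² = 1296 ≡ 36 (mod 63)
  36^32 ≡ 36² = 1296 ≡ 36 (mod 63)
  36^64 ≡ 36² = 1296 ≡ 36 (mod 63)
114 = 64 + 32 + 16 + 2, so 36^114 = 36^64 × 36^32 × 36^16 × 36^2 ≡ 36 × 36 × 36 × 36 (mod 63)
Multiplying step by step:
  36 × 36 = 1296 ≡ 36 (mod 63)
  36 × 36 = 1296 ≡ 36 (mod 63)
  36 × 36 = 1296 ≡ 36 (mod 63)
Result: 36^114 ≡ 36 (mod 63)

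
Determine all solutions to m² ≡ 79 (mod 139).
The square roots of 79 mod 139 are 45 and 94. Verify: 45² = 2025 ≡ 79 (mod 139)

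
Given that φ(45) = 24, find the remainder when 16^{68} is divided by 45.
By Euler: 16^{24} ≡ 1 (mod 45) since gcd(16, 45) = 1. 68 = 2×24 + 20. So 16^{68} ≡ 16^{20} ≡ 31 (mod 45)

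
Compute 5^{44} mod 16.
1

Using successive squaring:
Binary expansion of 44: 101100
Powers of 5 mod 16 (each is the square of the previous):
  5^1 ≡ 5 (mod 16)
  5^2 ≡ 5² = 25 ≡ 9 (mod 16)
  5^4 ≡ 9² = 81 ≡ 1 (mod 16)
  5^8 ≡ 1² = 1 ≡ 1 (mod 16)
  5^16 ≡ 1² = 1 ≡ 1 (mod 16)
  5^32 ≡ 1² = 1 ≡ 1 (mod 16)
44 = 32 + 8 + 4, so 5^44 = 5^32 × 5^8 × 5^4 ≡ 1 × 1 × 1 (mod 16)
Multiplying step by step:
  1 × 1 = 1 ≡ 1 (mod 16)
  1 × 1 = 1 ≡ 1 (mod 16)
Result: 5^44 ≡ 1 (mod 16)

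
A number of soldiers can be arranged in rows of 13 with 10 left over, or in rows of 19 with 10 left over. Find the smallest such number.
M = 13 × 19 = 247. M₁ = 19, y₁ ≡ 11 (mod 13). M₂ = 13, y₂ ≡ 3 (mod 19). k = 10×19×11 + 10×13×3 ≡ 10 (mod 247). The smallest positive such number is 10.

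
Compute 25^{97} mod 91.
25

Using successive squaring:
Binary expansion of 97: 1100001
Powers of 25 mod 91 (each is the square of the previous):
  25^1 ≡ 25 (mod 91)
  25^2 ≡ 25² = 625 ≡ 79 (mod 91)
  25^4 ≡ 79² = 6241 ≡ 53 (mod 91)
  25^8 ≡ 53² = 2809 ≡ 79 (mod 91)
  25^16 ≡ 79² = 6241 ≡ 53 (mod 91)
  25^32 ≡ 53² = 2809 ≡ 79 (mod 91)
  25^64 ≡ 79² = 6241 ≡ 53 (mod 91)
97 = 64 + 32 + 1, so 25^97 = 25^64 × 25^32 × 25^1 ≡ 53 × 79 × 25 (mod 91)
Multiplying step by step:
  53 × 79 = 4187 ≡ 1 (mod 91)
  1 × 25 = 25 ≡ 25 (mod 91)
Result: 25^97 ≡ 25 (mod 91)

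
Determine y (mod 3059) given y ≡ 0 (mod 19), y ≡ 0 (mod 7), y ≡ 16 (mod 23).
798

Using the Chinese Remainder Theorem:
M = product of moduli = 3059
For equation 1: M_1 = 161, 161 ≡ 9 (mod 19), inverse of 161 mod 19 is 17 (check: 9 × 17 = 153 ≡ 1 (mod 19))
For equation 2: M_2 = 437, 437 ≡ 3 (mod 7), inverse of 437 mod 7 is 5 (check: 3 × 5 = 15 ≡ 1 (mod 7))
For equation 3: M_3 = 133, 133 ≡ 18 (mod 23), inverse of 133 mod 23 is 9 (check: 18 × 9 = 162 ≡ 1 (mod 23))
Combine: y ≡ Σ r_i×M_i×(M_i⁻¹ mod m_i) = 0×161×17 + 0×437×5 + 16×133×9 = 0 + 0 + 19152 = 19152
19152 mod 3059 = 798
y ≡ 798 (mod 3059)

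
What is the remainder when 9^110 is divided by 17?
Using Fermat: 9^{16} ≡ 1 (mod 17). 110 ≡ 14 (mod 16). So 9^{110} ≡ 9^{14} ≡ 4 (mod 17)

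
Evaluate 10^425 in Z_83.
Using Fermat: 10^{82} ≡ 1 (mod 83). 425 ≡ 15 (mod 82). So 10^{425} ≡ 10^{15} ≡ 28 (mod 83)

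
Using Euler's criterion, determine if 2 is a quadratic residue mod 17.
By Euler's criterion: 2^{8} ≡ 1 (mod 17). Since this equals 1, 2 is a QR.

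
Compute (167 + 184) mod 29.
3

(167 + 184) = 351
351 mod 29 = 3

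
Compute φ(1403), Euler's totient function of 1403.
1320

Prime factorization: 1403 = 23 × 61
Using the formula φ(n) = n × Π(1 - 1/p) for each prime factor p:
φ(1403) = 1403 × (1 - 1/23) × (1 - 1/61)
φ(1403) = 1320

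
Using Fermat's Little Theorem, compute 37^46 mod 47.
By Fermat's Little Theorem, 37^{46} ≡ 1 (mod 47) since 47 is prime and gcd(37, 47) = 1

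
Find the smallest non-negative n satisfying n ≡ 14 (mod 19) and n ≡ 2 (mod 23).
M = 19 × 23 = 437. M₁ = 23, y₁ ≡ 5 (mod 19). M₂ = 19, y₂ ≡ 17 (mod 23). n = 14×23×5 + 2×19×17 ≡ 71 (mod 437)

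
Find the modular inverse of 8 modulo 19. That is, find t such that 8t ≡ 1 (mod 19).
12

Using Extended Euclidean Algorithm:
gcd(8, 19) = 1
Bezout coefficients: 8 × -7 + 19 × 3 = 1
So 8 × -7 ≡ 1 (mod 19)
The inverse is -7 mod 19 = 12
Verification: 8 × 12 = 96 = 5 × 19 + 1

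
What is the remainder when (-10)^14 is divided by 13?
Using Fermat: (-10)^{12} ≡ 1 (mod 13). 14 ≡ 2 (mod 12). So (-10)^{14} ≡ (-10)^{2} ≡ 9 (mod 13)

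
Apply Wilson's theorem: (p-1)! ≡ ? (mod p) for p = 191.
By Wilson's theorem, (190)! ≡ -1 ≡ 190 (mod 191)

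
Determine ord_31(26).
Powers of 26 mod 31: 26^1≡26, 26^2≡25, 26^3≡30, 26^4≡5, 26^5≡6, 26^6≡1. Order = 6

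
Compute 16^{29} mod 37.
34

Using successive squaring:
Binary expansion of 29: 11101
Powers of 16 mod 37 (each is the square of the previous):
  16^1 ≡ 16 (mod 37)
  16^2 ≡ 16² = 256 ≡ 34 (mod 37)
  16^4 ≡ 34² = 1156 ≡ 9 (mod 37)
  16^8 ≡ 9² = 81 ≡ 7 (mod 37)
  16^16 ≡ 7² = 49 ≡ 12 (mod 37)
29 = 16 + 8 + 4 + 1, so 16^29 = 16^16 × 16^8 × 16^4 × 16^1 ≡ 12 × 7 × 9 × 16 (mod 37)
Multiplying step by step:
  12 × 7 = 84 ≡ 10 (mod 37)
  10 × 9 = 90 ≡ 16 (mod 37)
  16 × 16 = 256 ≡ 34 (mod 37)
Result: 16^29 ≡ 34 (mod 37)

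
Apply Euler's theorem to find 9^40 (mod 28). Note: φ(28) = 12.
By Euler: 9^{12} ≡ 1 (mod 28) since gcd(9, 28) = 1. 40 = 3×12 + 4. So 9^{40} ≡ 9^{4} ≡ 9 (mod 28)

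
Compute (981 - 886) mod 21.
11

(981 - 886) = 95
95 mod 21 = 11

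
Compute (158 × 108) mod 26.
8

(158 × 108) = 17064
17064 mod 26 = 8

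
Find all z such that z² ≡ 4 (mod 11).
The square roots of 4 mod 11 are 9 and 2. Verify: 9² = 81 ≡ 4 (mod 11)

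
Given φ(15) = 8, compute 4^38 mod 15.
By Euler: 4^{8} ≡ 1 (mod 15) since gcd(4, 15) = 1. 38 = 4×8 + 6. So 4^{38} ≡ 4^{6} ≡ 1 (mod 15)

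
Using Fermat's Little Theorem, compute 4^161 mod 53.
By Fermat: 4^{52} ≡ 1 (mod 53). 161 = 3×52 + 5. So 4^{161} ≡ 4^{5} ≡ 17 (mod 53)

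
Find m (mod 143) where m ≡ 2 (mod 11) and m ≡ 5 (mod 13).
M = 11 × 13 = 143. M₁ = 13, y₁ ≡ 6 (mod 11). M₂ = 11, y₂ ≡ 6 (mod 13). m = 2×13×6 + 5×11×6 ≡ 57 (mod 143)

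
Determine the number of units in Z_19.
18

Prime factorization: 19 = 19
Using the formula φ(n) = n × Π(1 - 1/p) for each prime factor p:
φ(19) = 19 × (1 - 1/19)
φ(19) = 18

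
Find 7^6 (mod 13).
6 = 4 + 2 (binary 110). Repeated squaring mod 13: 7^1 ≡ 7; 7^2 ≡ 7² = 49 ≡ 10; 7^4 ≡ 10² = 100 ≡ 9. Multiply: 7^6 = 7^4 × 7^2 ≡ 9 × 10 (mod 13): 9 × 10 = 90 ≡ 12. So 7^6 ≡ 12 (mod 13).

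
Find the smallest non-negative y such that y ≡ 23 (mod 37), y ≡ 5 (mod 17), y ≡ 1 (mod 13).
430

Using the Chinese Remainder Theorem:
M = product of moduli = 8177
For equation 1: M_1 = 221, 221 ≡ 36 (mod 37), inverse of 221 mod 37 is 36 (check: 36 × 36 = 1296 ≡ 1 (mod 37))
For equation 2: M_2 = 481, 481 ≡ 5 (mod 17), inverse of 481 mod 17 is 7 (check: 5 × 7 = 35 ≡ 1 (mod 17))
For equation 3: M_3 = 629, 629 ≡ 5 (mod 13), inverse of 629 mod 13 is 8 (check: 5 × 8 = 40 ≡ 1 (mod 13))
Combine: y ≡ Σ r_i×M_i×(M_i⁻¹ mod m_i) = 23×221×36 + 5×481×7 + 1×629×8 = 182988 + 16835 + 5032 = 204855
204855 mod 8177 = 430
y ≡ 430 (mod 8177)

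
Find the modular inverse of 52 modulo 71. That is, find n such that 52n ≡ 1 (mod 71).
56

Using Extended Euclidean Algorithm:
gcd(52, 71) = 1
Bezout coefficients: 52 × -15 + 71 × 11 = 1
So 52 × -15 ≡ 1 (mod 71)
The inverse is -15 mod 71 = 56
Verification: 52 × 56 = 2912 = 41 × 71 + 1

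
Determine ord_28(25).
Powers of 25 mod 28: 25^1≡25, 25^2≡9, 25^3≡1. Order = 3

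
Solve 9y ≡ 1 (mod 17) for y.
9^(-1) ≡ 2 (mod 17). Verification: 9 × 2 = 18 ≡ 1 (mod 17)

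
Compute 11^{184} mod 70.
11

Using successive squaring:
Binary expansion of 184: 10111000
Powers of 11 mod 70 (each is the square of the previous):
  11^1 ≡ 11 (mod 70)
  11^2 ≡ 11² = 121 ≡ 51 (mod 70)
  11^4 ≡ 51² = 2601 ≡ 11 (mod 70)
  11^8 ≡ 11² = 121 ≡ 51 (mod 70)
  11^16 ≡ 51² = 2601 ≡ 11 (mod 70)
  11^32 ≡ 11² = 121 ≡ 51 (mod 70)
  11^64 ≡ 51² = 2601 ≡ 11 (mod 70)
  11^128 ≡ 11² = 121 ≡ 51 (mod 70)
184 = 128 + 32 + 16 + 8, so 11^184 = 11^128 × 11^32 × 11^16 × 11^8 ≡ 51 × 51 × 11 × 51 (mod 70)
Multiplying step by step:
  51 × 51 = 2601 ≡ 11 (mod 70)
  11 × 11 = 121 ≡ 51 (mod 70)
  51 × 51 = 2601 ≡ 11 (mod 70)
Result: 11^184 ≡ 11 (mod 70)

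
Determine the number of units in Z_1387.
1296

Prime factorization: 1387 = 19 × 73
Using the formula φ(n) = n × Π(1 - 1/p) for each prime factor p:
φ(1387) = 1387 × (1 - 1/19) × (1 - 1/73)
φ(1387) = 1296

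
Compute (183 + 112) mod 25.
20

(183 + 112) = 295
295 mod 25 = 20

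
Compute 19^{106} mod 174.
91

Using successive squaring:
Binary expansion of 106: 1101010
Powers of 19 mod 174 (each is the square of the previous):
  19^1 ≡ 19 (mod 174)
  19^2 ≡ 19² = 361 ≡ 13 (mod 174)
  19^4 ≡ 13² = 169 ≡ 169 (mod 174)
  19^8 ≡ 169² = 28561 ≡ 25 (mod 174)
  19^16 ≡ 25² = 625 ≡ 103 (mod 174)
  19^32 ≡ 103² = 10609 ≡ 169 (mod 174)
  19^64 ≡ 169² = 28561 ≡ 25 (mod 174)
106 = 64 + 32 + 8 + 2, so 19^106 = 19^64 × 19^32 × 19^8 × 19^2 ≡ 25 × 169 × 25 × 13 (mod 174)
Multiplying step by step:
  25 × 169 = 4225 ≡ 49 (mod 174)
  49 × 25 = 1225 ≡ 7 (mod 174)
  7 × 13 = 91 ≡ 91 (mod 174)
Result: 19^106 ≡ 91 (mod 174)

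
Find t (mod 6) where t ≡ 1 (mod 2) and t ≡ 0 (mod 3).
M = 2 × 3 = 6. M₁ = 3, y₁ ≡ 1 (mod 2). M₂ = 2, y₂ ≡ 2 (mod 3). t = 1×3×1 + 0×2×2 ≡ 3 (mod 6)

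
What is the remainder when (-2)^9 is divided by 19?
(-2) ≡ 17 (mod 19). 9 = 8 + 1 (binary 1001). Repeated squaring mod 19: 17^1 ≡ 17; 17^2 ≡ 17² = 289 ≡ 4; 17^4 ≡ 4² = 16 ≡ 16; 17^8 ≡ 16² = 256 ≡ 9. Multiply: (-2)^9 ≡ 17^8 × 17^1 ≡ 9 × 17 (mod 19): 9 × 17 = 153 ≡ 1. So (-2)^9 ≡ 1 (mod 19).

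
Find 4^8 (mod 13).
8 = 8 (binary 1000). Repeated squaring mod 13: 4^1 ≡ 4; 4^2 ≡ 4² = 16 ≡ 3; 4^4 ≡ 3² = 9 ≡ 9; 4^8 ≡ 9² = 81 ≡ 3. So 4^8 ≡ 3 (mod 13).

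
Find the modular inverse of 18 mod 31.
18^(-1) ≡ 19 (mod 31). Verification: 18 × 19 = 342 ≡ 1 (mod 31)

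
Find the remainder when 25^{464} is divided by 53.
By Fermat: 25^{52} ≡ 1 (mod 53). 464 = 8×52 + 48. So 25^{464} ≡ 25^{48} ≡ 46 (mod 53)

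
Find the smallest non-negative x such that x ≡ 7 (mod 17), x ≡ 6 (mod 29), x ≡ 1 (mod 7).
1282

Using the Chinese Remainder Theorem:
M = product of moduli = 3451
For equation 1: M_1 = 203, 203 ≡ 16 (mod 17), inverse of 203 mod 17 is 16 (check: 16 × 16 = 256 ≡ 1 (mod 17))
For equation 2: M_2 = 119, 119 ≡ 3 (mod 29), inverse of 119 mod 29 is 10 (check: 3 × 10 = 30 ≡ 1 (mod 29))
For equation 3: M_3 = 493, 493 ≡ 3 (mod 7), inverse of 493 mod 7 is 5 (check: 3 × 5 = 15 ≡ 1 (mod 7))
Combine: x ≡ Σ r_i×M_i×(M_i⁻¹ mod m_i) = 7×203×16 + 6×119×10 + 1×493×5 = 22736 + 7140 + 2465 = 32341
32341 mod 3451 = 1282
x ≡ 1282 (mod 3451)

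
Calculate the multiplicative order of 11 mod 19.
Powers of 11 mod 19: 11^1≡11, 11^2≡7, 11^3≡1. Order = 3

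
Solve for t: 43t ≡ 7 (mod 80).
69

Since gcd(43, 80) = 1 divides 7, a solution exists.
Multiply both sides by the inverse of 43 mod 80:
  43^(-1) mod 80 = 67
  x ≡ 67 × 7 ≡ 469 ≡ 69 (mod 80)
Verification: 43 × 69 = 2967 = 37 × 80 + 7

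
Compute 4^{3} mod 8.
0

Using successive squaring:
Binary expansion of 3: 11
Powers of 4 mod 8 (each is the square of the previous):
  4^1 ≡ 4 (mod 8)
  4^2 ≡ 4² = 16 ≡ 0 (mod 8)
3 = 2 + 1, so 4^3 = 4^2 × 4^1 ≡ 0 × 4 (mod 8)
Multiplying step by step:
  0 × 4 = 0 ≡ 0 (mod 8)
Result: 4^3 ≡ 0 (mod 8)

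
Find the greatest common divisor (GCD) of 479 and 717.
1

Using the Euclidean algorithm:
479 = 0 × 717 + 479
717 = 1 × 479 + 238
479 = 2 × 238 + 3
238 = 79 × 3 + 1
3 = 3 × 1 + 0

GCD(479, 717) = 1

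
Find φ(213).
140

Prime factorization: 213 = 3 × 71
Using the formula φ(n) = n × Π(1 - 1/p) for each prime factor p:
φ(213) = 213 × (1 - 1/3) × (1 - 1/71)
φ(213) = 140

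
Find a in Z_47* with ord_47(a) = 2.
46 has order 2 mod 47 since 46^{2} ≡ 1 (mod 47) and no smaller power works.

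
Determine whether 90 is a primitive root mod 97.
p - 1 = 96 has prime divisors 2, 3. Check 90^(96/q) mod 97 for each: 90^(96/2) = 90^48 ≡ 96, 90^(96/3) = 90^32 ≡ 35 (mod 97). None of these is 1, so 90 has order 96 = φ(97), so it is a primitive root mod 97.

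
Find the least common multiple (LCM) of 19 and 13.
247

First find GCD(19, 13) using the Euclidean algorithm:
19 = 1 × 13 + 6
13 = 2 × 6 + 1
6 = 6 × 1 + 0
GCD(19, 13) = 1

LCM formula: LCM(a, b) = (a × b) / GCD(a, b)
LCM(19, 13) = (19 × 13) / 1
LCM(19, 13) = 247 / 1
LCM(19, 13) = 247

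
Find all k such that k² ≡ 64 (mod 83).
The square roots of 64 mod 83 are 75 and 8. Verify: 75² = 5625 ≡ 64 (mod 83)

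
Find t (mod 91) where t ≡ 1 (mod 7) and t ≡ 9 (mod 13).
M = 7 × 13 = 91. M₁ = 13, y₁ ≡ 6 (mod 7). M₂ = 7, y₂ ≡ 2 (mod 13). t = 1×13×6 + 9×7×2 ≡ 22 (mod 91)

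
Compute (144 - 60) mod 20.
4

(144 - 60) = 84
84 mod 20 = 4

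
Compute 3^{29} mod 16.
3

Using successive squaring:
Binary expansion of 29: 11101
Powers of 3 mod 16 (each is the square of the previous):
  3^1 ≡ 3 (mod 16)
  3^2 ≡ 3² = 9 ≡ 9 (mod 16)
  3^4 ≡ 9² = 81 ≡ 1 (mod 16)
  3^8 ≡ 1² = 1 ≡ 1 (mod 16)
  3^16 ≡ 1² = 1 ≡ 1 (mod 16)
29 = 16 + 8 + 4 + 1, so 3^29 = 3^16 × 3^8 × 3^4 × 3^1 ≡ 1 × 1 × 1 × 3 (mod 16)
Multiplying step by step:
  1 × 1 = 1 ≡ 1 (mod 16)
  1 × 1 = 1 ≡ 1 (mod 16)
  1 × 3 = 3 ≡ 3 (mod 16)
Result: 3^29 ≡ 3 (mod 16)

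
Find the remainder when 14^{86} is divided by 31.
By Fermat: 14^{30} ≡ 1 (mod 31). 86 = 2×30 + 26. So 14^{86} ≡ 14^{26} ≡ 9 (mod 31)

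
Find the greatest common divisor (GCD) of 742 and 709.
1

Using the Euclidean algorithm:
742 = 1 × 709 + 33
709 = 21 × 33 + 16
33 = 2 × 16 + 1
16 = 16 × 1 + 0

GCD(742, 709) = 1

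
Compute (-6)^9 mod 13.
(-6) ≡ 7 (mod 13). 9 = 8 + 1 (binary 1001). Repeated squaring mod 13: 7^1 ≡ 7; 7^2 ≡ 7² = 49 ≡ 10; 7^4 ≡ 10² = 100 ≡ 9; 7^8 ≡ 9² = 81 ≡ 3. Multiply: (-6)^9 ≡ 7^8 × 7^1 ≡ 3 × 7 (mod 13): 3 × 7 = 21 ≡ 8. So (-6)^9 ≡ 8 (mod 13).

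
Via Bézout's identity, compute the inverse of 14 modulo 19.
Extended GCD: 14(-4) + 19(3) = 1. So 14^(-1) ≡ 15 ≡ 15 (mod 19). Verify: 14 × 15 = 210 ≡ 1 (mod 19)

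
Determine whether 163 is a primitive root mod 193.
p - 1 = 192 has prime divisors 2, 3. Check 163^(192/q) mod 193 for each: 163^(192/2) = 163^96 ≡ 192, 163^(192/3) = 163^64 ≡ 108 (mod 193). None of these is 1, so 163 has order 192 = φ(193), so it is a primitive root mod 193.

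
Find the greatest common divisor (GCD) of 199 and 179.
1

Using the Euclidean algorithm:
199 = 1 × 179 + 20
179 = 8 × 20 + 19
20 = 1 × 19 + 1
19 = 19 × 1 + 0

GCD(199, 179) = 1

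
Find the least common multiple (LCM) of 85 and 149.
12665

First find GCD(85, 149) using the Euclidean algorithm:
85 = 0 × 149 + 85
149 = 1 × 85 + 64
85 = 1 × 64 + 21
64 = 3 × 21 + 1
21 = 21 × 1 + 0
GCD(85, 149) = 1

LCM formula: LCM(a, b) = (a × b) / GCD(a, b)
LCM(85, 149) = (85 × 149) / 1
LCM(85, 149) = 12665 / 1
LCM(85, 149) = 12665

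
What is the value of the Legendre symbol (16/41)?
(16/41) = 16^{20} mod 41 = 1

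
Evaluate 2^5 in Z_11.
5 = 4 + 1 (binary 101). Repeated squaring mod 11: 2^1 ≡ 2; 2^2 ≡ 2² = 4 ≡ 4; 2^4 ≡ 4² = 16 ≡ 5. Multiply: 2^5 = 2^4 × 2^1 ≡ 5 × 2 (mod 11): 5 × 2 = 10 ≡ 10. So 2^5 ≡ 10 (mod 11).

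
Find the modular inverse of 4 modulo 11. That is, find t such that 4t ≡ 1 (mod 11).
3

Using Extended Euclidean Algorithm:
gcd(4, 11) = 1
Bezout coefficients: 4 × 3 + 11 × -1 = 1
So 4 × 3 ≡ 1 (mod 11)
The inverse is 3 mod 11 = 3
Verification: 4 × 3 = 12 = 1 × 11 + 1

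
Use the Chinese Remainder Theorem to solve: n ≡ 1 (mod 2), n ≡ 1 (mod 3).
M = 2 × 3 = 6. M₁ = 3, y₁ ≡ 1 (mod 2). M₂ = 2, y₂ ≡ 2 (mod 3). n = 1×3×1 + 1×2×2 ≡ 1 (mod 6)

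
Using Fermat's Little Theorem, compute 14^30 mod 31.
By Fermat's Little Theorem, 14^{30} ≡ 1 (mod 31) since 31 is prime and gcd(14, 31) = 1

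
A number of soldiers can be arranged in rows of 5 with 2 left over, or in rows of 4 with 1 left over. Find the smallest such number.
M = 5 × 4 = 20. M₁ = 4, y₁ ≡ 4 (mod 5). M₂ = 5, y₂ ≡ 1 (mod 4). n = 2×4×4 + 1×5×1 ≡ 17 (mod 20). The smallest positive such number is 17.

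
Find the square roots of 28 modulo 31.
The square roots of 28 mod 31 are 20 and 11. Verify: 20² = 400 ≡ 28 (mod 31)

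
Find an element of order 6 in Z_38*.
27 has order 6 mod 38 since 27^{6} ≡ 1 (mod 38) and no smaller power works.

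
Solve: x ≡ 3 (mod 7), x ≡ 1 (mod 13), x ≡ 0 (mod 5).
M = 7 × 13 × 5 = 455. M₁ = 65, y₁ ≡ 4 (mod 7). M₂ = 35, y₂ ≡ 3 (mod 13). M₃ = 91, y₃ ≡ 1 (mod 5). x = 3×65×4 + 1×35×3 + 0×91×1 ≡ 430 (mod 455)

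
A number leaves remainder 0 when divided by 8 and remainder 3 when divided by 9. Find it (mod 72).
M = 8 × 9 = 72. M₁ = 9, y₁ ≡ 1 (mod 8). M₂ = 8, y₂ ≡ 8 (mod 9). x = 0×9×1 + 3×8×8 ≡ 48 (mod 72)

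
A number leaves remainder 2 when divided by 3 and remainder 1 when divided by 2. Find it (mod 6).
M = 3 × 2 = 6. M₁ = 2, y₁ ≡ 2 (mod 3). M₂ = 3, y₂ ≡ 1 (mod 2). k = 2×2×2 + 1×3×1 ≡ 5 (mod 6)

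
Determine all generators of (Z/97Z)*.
Primitive roots mod 97: {5, 7, 10, 13, 14, 15, 17, 21, 23, 26, 29, 37, 38, 39, 40, 41, 56, 57, 58, 59, 60, 68, 71, 74, 76, 80, 82, 83, 84, 87, 90, 92}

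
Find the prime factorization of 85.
5 × 17

Divide by primes starting from smallest:
85 ÷ 5 = 17
17 ÷ 17 = 1

85 = 5 × 17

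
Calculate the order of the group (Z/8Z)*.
4

Prime factorization: 8 = 2^3
Using the formula φ(n) = n × Π(1 - 1/p) for each prime factor p:
φ(8) = 8 × (1 - 1/2)
φ(8) = 4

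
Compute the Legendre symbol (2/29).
(2/29) = 2^{14} mod 29 = -1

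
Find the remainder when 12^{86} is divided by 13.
By Fermat: 12^{12} ≡ 1 (mod 13). 86 = 7×12 + 2. So 12^{86} ≡ 12^{2} ≡ 1 (mod 13)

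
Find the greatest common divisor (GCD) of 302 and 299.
1

Using the Euclidean algorithm:
302 = 1 × 299 + 3
299 = 99 × 3 + 2
3 = 1 × 2 + 1
2 = 2 × 1 + 0

GCD(302, 299) = 1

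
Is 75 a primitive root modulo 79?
Yes

To verify, check if 75^(78/q) ≢ 1 (mod 79) for each prime divisor q of 78
Divisors of 78 = 78: [1, 2, 3, 6, 13, 26, 39, 78]
  75^(78/2) = 75^39 ≡ 78 (mod 79)
  75^(78/3) = 75^26 ≡ 55 (mod 79)
  75^(78/13) = 75^6 ≡ 67 (mod 79)
Conclusion: 75 is a primitive root modulo 79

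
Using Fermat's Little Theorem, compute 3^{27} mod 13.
1

By Fermat's Little Theorem, a^(p-1) ≡ 1 (mod p) for prime p and gcd(a, p) = 1
Here p = 13, so 3^12 ≡ 1 (mod 13)
We can reduce the exponent: 27 mod 12 = 3
So 3^27 ≡ 3^3 (mod 13)
Computing: 3^3 mod 13 = 1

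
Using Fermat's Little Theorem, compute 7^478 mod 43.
By Fermat: 7^{42} ≡ 1 (mod 43). 478 ≡ 16 (mod 42). So 7^{478} ≡ 7^{16} ≡ 36 (mod 43)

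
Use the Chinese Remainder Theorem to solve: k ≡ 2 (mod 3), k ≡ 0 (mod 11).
11

Using the Chinese Remainder Theorem:
M = product of moduli = 33
For equation 1: M_1 = 11, 11 ≡ 2 (mod 3), inverse of 11 mod 3 is 2 (check: 2 × 2 = 4 ≡ 1 (mod 3))
For equation 2: M_2 = 3, 3 ≡ 3 (mod 11), inverse of 3 mod 11 is 4 (check: 3 × 4 = 12 ≡ 1 (mod 11))
Combine: k ≡ Σ r_i×M_i×(M_i⁻¹ mod m_i) = 2×11×2 + 0×3×4 = 44 + 0 = 44
44 mod 33 = 11
k ≡ 11 (mod 33)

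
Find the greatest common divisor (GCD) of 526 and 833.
1

Using the Euclidean algorithm:
526 = 0 × 833 + 526
833 = 1 × 526 + 307
526 = 1 × 307 + 219
307 = 1 × 219 + 88
219 = 2 × 88 + 43
88 = 2 × 43 + 2
43 = 21 × 2 + 1
2 = 2 × 1 + 0

GCD(526, 833) = 1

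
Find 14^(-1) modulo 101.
65

Using Extended Euclidean Algorithm:
gcd(14, 101) = 1
Bezout coefficients: 14 × -36 + 101 × 5 = 1
So 14 × -36 ≡ 1 (mod 101)
The inverse is -36 mod 101 = 65
Verification: 14 × 65 = 910 = 9 × 101 + 1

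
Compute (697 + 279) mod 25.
1

(697 + 279) = 976
976 mod 25 = 1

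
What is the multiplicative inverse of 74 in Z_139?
74^(-1) ≡ 62 (mod 139). Verification: 74 × 62 = 4588 ≡ 1 (mod 139)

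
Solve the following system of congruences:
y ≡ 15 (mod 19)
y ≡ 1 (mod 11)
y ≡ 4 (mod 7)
452

Using the Chinese Remainder Theorem:
M = product of moduli = 1463
For equation 1: M_1 = 77, 77 ≡ 1 (mod 19), inverse of 77 mod 19 is 1 (check: 1 × 1 = 1 ≡ 1 (mod 19))
For equation 2: M_2 = 133, 133 ≡ 1 (mod 11), inverse of 133 mod 11 is 1 (check: 1 × 1 = 1 ≡ 1 (mod 11))
For equation 3: M_3 = 209, 209 ≡ 6 (mod 7), inverse of 209 mod 7 is 6 (check: 6 × 6 = 36 ≡ 1 (mod 7))
Combine: y ≡ Σ r_i×M_i×(M_i⁻¹ mod m_i) = 15×77×1 + 1×133×1 + 4×209×6 = 1155 + 133 + 5016 = 6304
6304 mod 1463 = 452
y ≡ 452 (mod 1463)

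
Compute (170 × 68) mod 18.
4

(170 × 68) = 11560
11560 mod 18 = 4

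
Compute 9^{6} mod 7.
1

Using successive squaring:
Binary expansion of 6: 110
Powers of 9 mod 7 (each is the square of the previous):
  9^1 ≡ 2 (mod 7)
  9^2 ≡ 2² = 4 ≡ 4 (mod 7)
  9^4 ≡ 4² = 16 ≡ 2 (mod 7)
6 = 4 + 2, so 9^6 = 9^4 × 9^2 ≡ 2 × 4 (mod 7)
Multiplying step by step:
  2 × 4 = 8 ≡ 1 (mod 7)
Result: 9^6 ≡ 1 (mod 7)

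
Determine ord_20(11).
Powers of 11 mod 20: 11^1≡11, 11^2≡1. Order = 2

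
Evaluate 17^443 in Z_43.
Using Fermat: 17^{42} ≡ 1 (mod 43). 443 ≡ 23 (mod 42). So 17^{443} ≡ 17^{23} ≡ 31 (mod 43)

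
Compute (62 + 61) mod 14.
11

(62 + 61) = 123
123 mod 14 = 11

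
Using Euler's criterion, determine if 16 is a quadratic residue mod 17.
By Euler's criterion: 16^{8} ≡ 1 (mod 17). Since this equals 1, 16 is a QR.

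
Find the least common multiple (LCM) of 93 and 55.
5115

First find GCD(93, 55) using the Euclidean algorithm:
93 = 1 × 55 + 38
55 = 1 × 38 + 17
38 = 2 × 17 + 4
17 = 4 × 4 + 1
4 = 4 × 1 + 0
GCD(93, 55) = 1

LCM formula: LCM(a, b) = (a × b) / GCD(a, b)
LCM(93, 55) = (93 × 55) / 1
LCM(93, 55) = 5115 / 1
LCM(93, 55) = 5115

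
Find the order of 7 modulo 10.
Powers of 7 mod 10: 7^1≡7, 7^2≡9, 7^3≡3, 7^4≡1. Order = 4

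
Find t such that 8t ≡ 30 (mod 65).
20

Since gcd(8, 65) = 1 divides 30, a solution exists.
Multiply both sides by the inverse of 8 mod 65:
  8^(-1) mod 65 = 57
  x ≡ 57 × 30 ≡ 1710 ≡ 20 (mod 65)
Verification: 8 × 20 = 160 = 2 × 65 + 30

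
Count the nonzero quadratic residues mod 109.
For prime 109, there are (p-1)/2 = (109-1)/2 = 54 quadratic residues (excluding 0).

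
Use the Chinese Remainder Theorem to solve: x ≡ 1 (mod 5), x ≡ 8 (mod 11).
41

Using the Chinese Remainder Theorem:
M = product of moduli = 55
For equation 1: M_1 = 11, 11 ≡ 1 (mod 5), inverse of 11 mod 5 is 1 (check: 1 × 1 = 1 ≡ 1 (mod 5))
For equation 2: M_2 = 5, 5 ≡ 5 (mod 11), inverse of 5 mod 11 is 9 (check: 5 × 9 = 45 ≡ 1 (mod 11))
Combine: x ≡ Σ r_i×M_i×(M_i⁻¹ mod m_i) = 1×11×1 + 8×5×9 = 11 + 360 = 371
371 mod 55 = 41
x ≡ 41 (mod 55)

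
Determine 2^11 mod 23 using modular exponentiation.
Using repeated squaring. 11 = 8 + 2 + 1 (binary 1011). Repeated squaring mod 23: 2^1 ≡ 2; 2^2 ≡ 2² = 4 ≡ 4; 2^4 ≡ 4² = 16 ≡ 16; 2^8 ≡ 16² = 256 ≡ 3. Multiply: 2^11 = 2^8 × 2^2 × 2^1 ≡ 3 × 4 × 2 (mod 23): 3 × 4 = 12 ≡ 12; 12 × 2 = 24 ≡ 1. So 2^11 ≡ 1 (mod 23).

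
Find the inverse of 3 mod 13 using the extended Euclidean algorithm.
Extended GCD: 3(-4) + 13(1) = 1. So 3^(-1) ≡ 9 ≡ 9 (mod 13). Verify: 3 × 9 = 27 ≡ 1 (mod 13)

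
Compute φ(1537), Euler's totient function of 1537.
1456

Prime factorization: 1537 = 29 × 53
Using the formula φ(n) = n × Π(1 - 1/p) for each prime factor p:
φ(1537) = 1537 × (1 - 1/29) × (1 - 1/53)
φ(1537) = 1456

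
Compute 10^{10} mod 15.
10

Using successive squaring:
Binary expansion of 10: 1010
Powers of 10 mod 15 (each is the square of the previous):
  10^1 ≡ 10 (mod 15)
  10^2 ≡ 10² = 100 ≡ 10 (mod 15)
  10^4 ≡ 10² = 100 ≡ 10 (mod 15)
  10^8 ≡ 10² = 100 ≡ 10 (mod 15)
10 = 8 + 2, so 10^10 = 10^8 × 10^2 ≡ 10 × 10 (mod 15)
Multiplying step by step:
  10 × 10 = 100 ≡ 10 (mod 15)
Result: 10^10 ≡ 10 (mod 15)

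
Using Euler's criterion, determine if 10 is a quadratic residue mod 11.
By Euler's criterion: 10^{5} ≡ 10 (mod 11). Since this equals -1 (≡ 10), 10 is not a QR.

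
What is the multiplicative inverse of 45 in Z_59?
45^(-1) ≡ 21 (mod 59). Verification: 45 × 21 = 945 ≡ 1 (mod 59)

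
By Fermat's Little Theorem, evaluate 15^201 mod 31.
By Fermat: 15^{30} ≡ 1 (mod 31). 201 ≡ 21 (mod 30). So 15^{201} ≡ 15^{21} ≡ 15 (mod 31)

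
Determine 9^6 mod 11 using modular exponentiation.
6 = 4 + 2 (binary 110). Repeated squaring mod 11: 9^1 ≡ 9; 9^2 ≡ 9² = 81 ≡ 4; 9^4 ≡ 4² = 16 ≡ 5. Multiply: 9^6 = 9^4 × 9^2 ≡ 5 × 4 (mod 11): 5 × 4 = 20 ≡ 9. So 9^6 ≡ 9 (mod 11).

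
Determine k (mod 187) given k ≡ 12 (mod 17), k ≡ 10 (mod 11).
131

Using the Chinese Remainder Theorem:
M = product of moduli = 187
For equation 1: M_1 = 11, 11 ≡ 11 (mod 17), inverse of 11 mod 17 is 14 (check: 11 × 14 = 154 ≡ 1 (mod 17))
For equation 2: M_2 = 17, 17 ≡ 6 (mod 11), inverse of 17 mod 11 is 2 (check: 6 × 2 = 12 ≡ 1 (mod 11))
Combine: k ≡ Σ r_i×M_i×(M_i⁻¹ mod m_i) = 12×11×14 + 10×17×2 = 1848 + 340 = 2188
2188 mod 187 = 131
k ≡ 131 (mod 187)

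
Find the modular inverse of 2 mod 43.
2^(-1) ≡ 22 (mod 43). Verification: 2 × 22 = 44 ≡ 1 (mod 43)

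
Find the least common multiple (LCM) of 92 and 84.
1932

First find GCD(92, 84) using the Euclidean algorithm:
92 = 1 × 84 + 8
84 = 10 × 8 + 4
8 = 2 × 4 + 0
GCD(92, 84) = 4

LCM formula: LCM(a, b) = (a × b) / GCD(a, b)
LCM(92, 84) = (92 × 84) / 4
LCM(92, 84) = 7728 / 4
LCM(92, 84) = 1932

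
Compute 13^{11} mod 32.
21

Using successive squaring:
Binary expansion of 11: 1011
Powers of 13 mod 32 (each is the square of the previous):
  13^1 ≡ 13 (mod 32)
  13^2 ≡ 13² = 169 ≡ 9 (mod 32)
  13^4 ≡ 9² = 81 ≡ 17 (mod 32)
  13^8 ≡ 17² = 289 ≡ 1 (mod 32)
11 = 8 + 2 + 1, so 13^11 = 13^8 × 13^2 × 13^1 ≡ 1 × 9 × 13 (mod 32)
Multiplying step by step:
  1 × 9 = 9 ≡ 9 (mod 32)
  9 × 13 = 117 ≡ 21 (mod 32)
Result: 13^11 ≡ 21 (mod 32)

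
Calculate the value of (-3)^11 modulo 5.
Using Fermat: (-3)^{4} ≡ 1 (mod 5). 11 ≡ 3 (mod 4). So (-3)^{11} ≡ (-3)^{3} ≡ 3 (mod 5)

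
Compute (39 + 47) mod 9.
5

(39 + 47) = 86
86 mod 9 = 5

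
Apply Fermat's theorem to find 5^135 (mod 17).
By Fermat: 5^{16} ≡ 1 (mod 17). 135 = 8×16 + 7. So 5^{135} ≡ 5^{7} ≡ 10 (mod 17)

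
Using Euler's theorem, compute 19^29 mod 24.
By Euler: 19^{8} ≡ 1 (mod 24) since gcd(19, 24) = 1. 29 = 3×8 + 5. So 19^{29} ≡ 19^{5} ≡ 19 (mod 24)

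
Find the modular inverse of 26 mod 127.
26^(-1) ≡ 44 (mod 127). Verification: 26 × 44 = 1144 ≡ 1 (mod 127)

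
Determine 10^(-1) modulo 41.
10^(-1) ≡ 37 (mod 41). Verification: 10 × 37 = 370 ≡ 1 (mod 41)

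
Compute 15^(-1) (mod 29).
15^(-1) ≡ 2 (mod 29). Verification: 15 × 2 = 30 ≡ 1 (mod 29)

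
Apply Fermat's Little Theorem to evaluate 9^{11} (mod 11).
9

By Fermat's Little Theorem, a^(p-1) ≡ 1 (mod p) for prime p and gcd(a, p) = 1
Here p = 11, so 9^10 ≡ 1 (mod 11)
We can reduce the exponent: 11 mod 10 = 1
So 9^11 ≡ 9^1 (mod 11)
Computing: 9^1 mod 11 = 9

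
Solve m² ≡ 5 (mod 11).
The square roots of 5 mod 11 are 4 and 7. Verify: 4² = 16 ≡ 5 (mod 11)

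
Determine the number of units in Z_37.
36

Prime factorization: 37 = 37
Using the formula φ(n) = n × Π(1 - 1/p) for each prime factor p:
φ(37) = 37 × (1 - 1/37)
φ(37) = 36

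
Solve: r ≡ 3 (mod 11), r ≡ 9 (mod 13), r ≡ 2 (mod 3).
M = 11 × 13 × 3 = 429. M₁ = 39, y₁ ≡ 2 (mod 11). M₂ = 33, y₂ ≡ 2 (mod 13). M₃ = 143, y₃ ≡ 2 (mod 3). r = 3×39×2 + 9×33×2 + 2×143×2 ≡ 113 (mod 429)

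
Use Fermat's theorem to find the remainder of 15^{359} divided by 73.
39

By Fermat's Little Theorem, a^(p-1) ≡ 1 (mod p) for prime p and gcd(a, p) = 1
Here p = 73, so 15^72 ≡ 1 (mod 73)
We can reduce the exponent: 359 mod 72 = 71
So 15^359 ≡ 15^71 (mod 73)
Computing: 15^71 mod 73 = 39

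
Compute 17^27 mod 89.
Using repeated squaring. 27 = 16 + 8 + 2 + 1 (binary 11011). Repeated squaring mod 89: 17^1 ≡ 17; 17^2 ≡ 17² = 289 ≡ 22; 17^4 ≡ 22² = 484 ≡ 39; 17^8 ≡ 39² = 1521 ≡ 8; 17^16 ≡ 8² = 64 ≡ 64. Multiply: 17^27 = 17^16 × 17^8 × 17^2 × 17^1 ≡ 64 × 8 × 22 × 17 (mod 89): 64 × 8 = 512 ≡ 67; 67 × 22 = 1474 ≡ 50; 50 × 17 = 850 ≡ 49. So 17^27 ≡ 49 (mod 89).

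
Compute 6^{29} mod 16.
0

Using successive squaring:
Binary expansion of 29: 11101
Powers of 6 mod 16 (each is the square of the previous):
  6^1 ≡ 6 (mod 16)
  6^2 ≡ 6² = 36 ≡ 4 (mod 16)
  6^4 ≡ 4² = 16 ≡ 0 (mod 16)
  6^8 ≡ 0² = 0 ≡ 0 (mod 16)
  6^16 ≡ 0² = 0 ≡ 0 (mod 16)
29 = 16 + 8 + 4 + 1, so 6^29 = 6^16 × 6^8 × 6^4 × 6^1 ≡ 0 × 0 × 0 × 6 (mod 16)
Multiplying step by step:
  0 × 0 = 0 ≡ 0 (mod 16)
  0 × 0 = 0 ≡ 0 (mod 16)
  0 × 6 = 0 ≡ 0 (mod 16)
Result: 6^29 ≡ 0 (mod 16)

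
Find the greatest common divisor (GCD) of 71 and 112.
1

Using the Euclidean algorithm:
71 = 0 × 112 + 71
112 = 1 × 71 + 41
71 = 1 × 41 + 30
41 = 1 × 30 + 11
30 = 2 × 11 + 8
11 = 1 × 8 + 3
8 = 2 × 3 + 2
3 = 1 × 2 + 1
2 = 2 × 1 + 0

GCD(71, 112) = 1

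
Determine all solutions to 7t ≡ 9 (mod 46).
21

Since gcd(7, 46) = 1 divides 9, a solution exists.
Multiply both sides by the inverse of 7 mod 46:
  7^(-1) mod 46 = 33
  x ≡ 33 × 9 ≡ 297 ≡ 21 (mod 46)
Verification: 7 × 21 = 147 = 3 × 46 + 9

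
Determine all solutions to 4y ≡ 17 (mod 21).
20

Since gcd(4, 21) = 1 divides 17, a solution exists.
Multiply both sides by the inverse of 4 mod 21:
  4^(-1) mod 21 = 16
  x ≡ 16 × 17 ≡ 272 ≡ 20 (mod 21)
Verification: 4 × 20 = 80 = 3 × 21 + 17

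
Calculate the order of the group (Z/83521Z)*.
78608

Prime factorization: 83521 = 17^4
Using the formula φ(n) = n × Π(1 - 1/p) for each prime factor p:
φ(83521) = 83521 × (1 - 1/17)
φ(83521) = 78608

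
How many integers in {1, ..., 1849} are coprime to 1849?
1806

Prime factorization: 1849 = 43^2
Using the formula φ(n) = n × Π(1 - 1/p) for each prime factor p:
φ(1849) = 1849 × (1 - 1/43)
φ(1849) = 1806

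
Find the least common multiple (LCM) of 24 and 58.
696

First find GCD(24, 58) using the Euclidean algorithm:
24 = 0 × 58 + 24
58 = 2 × 24 + 10
24 = 2 × 10 + 4
10 = 2 × 4 + 2
4 = 2 × 2 + 0
GCD(24, 58) = 2

LCM formula: LCM(a, b) = (a × b) / GCD(a, b)
LCM(24, 58) = (24 × 58) / 2
LCM(24, 58) = 1392 / 2
LCM(24, 58) = 696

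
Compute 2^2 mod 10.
2 = 2 (binary 10). Repeated squaring mod 10: 2^1 ≡ 2; 2^2 ≡ 2² = 4 ≡ 4. So 2^2 ≡ 4 (mod 10).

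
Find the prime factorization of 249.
3 × 83

Divide by primes starting from smallest:
249 ÷ 3 = 83
83 ÷ 83 = 1

249 = 3 × 83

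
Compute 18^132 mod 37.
Using Fermat: 18^{36} ≡ 1 (mod 37). 132 ≡ 24 (mod 36). So 18^{132} ≡ 18^{24} ≡ 26 (mod 37)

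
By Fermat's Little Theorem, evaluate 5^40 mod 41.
By Fermat's Little Theorem, 5^{40} ≡ 1 (mod 41) since 41 is prime and gcd(5, 41) = 1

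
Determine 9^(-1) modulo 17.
9^(-1) ≡ 2 (mod 17). Verification: 9 × 2 = 18 ≡ 1 (mod 17)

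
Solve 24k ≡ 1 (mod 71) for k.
3

Using Extended Euclidean Algorithm:
gcd(24, 71) = 1
Bezout coefficients: 24 × 3 + 71 × -1 = 1
So 24 × 3 ≡ 1 (mod 71)
The inverse is 3 mod 71 = 3
Verification: 24 × 3 = 72 = 1 × 71 + 1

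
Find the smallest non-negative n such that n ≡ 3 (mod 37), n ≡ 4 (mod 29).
410

Using the Chinese Remainder Theorem:
M = product of moduli = 1073
For equation 1: M_1 = 29, 29 ≡ 29 (mod 37), inverse of 29 mod 37 is 23 (check: 29 × 23 = 667 ≡ 1 (mod 37))
For equation 2: M_2 = 37, 37 ≡ 8 (mod 29), inverse of 37 mod 29 is 11 (check: 8 × 11 = 88 ≡ 1 (mod 29))
Combine: n ≡ Σ r_i×M_i×(M_i⁻¹ mod m_i) = 3×29×23 + 4×37×11 = 2001 + 1628 = 3629
3629 mod 1073 = 410
n ≡ 410 (mod 1073)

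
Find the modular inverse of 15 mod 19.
15^(-1) ≡ 14 (mod 19). Verification: 15 × 14 = 210 ≡ 1 (mod 19)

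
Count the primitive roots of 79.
24

The number of primitive roots modulo p is φ(p-1) = φ(78)
φ(78) = 24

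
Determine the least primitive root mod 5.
p - 1 = 4 has prime divisors 2. h is a primitive root mod 5 iff h^(4/q) ≢ 1 (mod 5) for each such q.
h = 2: 2^2 ≡ 4 (mod 5); none is 1, so 2 has order 4 and is a primitive root.
The smallest primitive root mod 5 is g = 2.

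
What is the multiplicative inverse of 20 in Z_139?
20^(-1) ≡ 7 (mod 139). Verification: 20 × 7 = 140 ≡ 1 (mod 139)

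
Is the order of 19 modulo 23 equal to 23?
No, the actual order is 22, not 23.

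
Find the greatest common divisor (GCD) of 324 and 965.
1

Using the Euclidean algorithm:
324 = 0 × 965 + 324
965 = 2 × 324 + 317
324 = 1 × 317 + 7
317 = 45 × 7 + 2
7 = 3 × 2 + 1
2 = 2 × 1 + 0

GCD(324, 965) = 1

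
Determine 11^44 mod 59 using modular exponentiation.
Using repeated squaring. 44 = 32 + 8 + 4 (binary 101100). Repeated squaring mod 59: 11^1 ≡ 11; 11^2 ≡ 11² = 121 ≡ 3; 11^4 ≡ 3² = 9 ≡ 9; 11^8 ≡ 9² = 81 ≡ 22; 11^16 ≡ 22² = 484 ≡ 12; 11^32 ≡ 12² = 144 ≡ 26. Multiply: 11^44 = 11^32 × 11^8 × 11^4 ≡ 26 × 22 × 9 (mod 59): 26 × 22 = 572 ≡ 41; 41 × 9 = 369 ≡ 15. So 11^44 ≡ 15 (mod 59).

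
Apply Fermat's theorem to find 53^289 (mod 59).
By Fermat: 53^{58} ≡ 1 (mod 59). 289 = 4×58 + 57. So 53^{289} ≡ 53^{57} ≡ 49 (mod 59)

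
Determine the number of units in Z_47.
46

Prime factorization: 47 = 47
Using the formula φ(n) = n × Π(1 - 1/p) for each prime factor p:
φ(47) = 47 × (1 - 1/47)
φ(47) = 46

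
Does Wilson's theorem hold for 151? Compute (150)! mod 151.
(150)! mod 151 = 150. Since this equals -1 (mod 151), Wilson confirms 151 is prime.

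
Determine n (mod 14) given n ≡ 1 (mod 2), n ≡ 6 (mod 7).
13

Using the Chinese Remainder Theorem:
M = product of moduli = 14
For equation 1: M_1 = 7, 7 ≡ 1 (mod 2), inverse of 7 mod 2 is 1 (check: 1 × 1 = 1 ≡ 1 (mod 2))
For equation 2: M_2 = 2, 2 ≡ 2 (mod 7), inverse of 2 mod 7 is 4 (check: 2 × 4 = 8 ≡ 1 (mod 7))
Combine: n ≡ Σ r_i×M_i×(M_i⁻¹ mod m_i) = 1×7×1 + 6×2×4 = 7 + 48 = 55
55 mod 14 = 13
n ≡ 13 (mod 14)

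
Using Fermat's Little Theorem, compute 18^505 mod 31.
By Fermat: 18^{30} ≡ 1 (mod 31). 505 ≡ 25 (mod 30). So 18^{505} ≡ 18^{25} ≡ 5 (mod 31)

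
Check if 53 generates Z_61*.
p - 1 = 60 has prime divisors 2, 3, 5. Check 53^(60/q) mod 61 for each: 53^(60/2) = 53^30 ≡ 60, 53^(60/3) = 53^20 ≡ 1, 53^(60/5) = 53^12 ≡ 58 (mod 61). Since 53^20 ≡ 1 (mod 61), the order of 53 divides 20 (in fact the order is 20) ≠ 60, so it is not a primitive root.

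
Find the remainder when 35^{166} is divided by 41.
By Fermat: 35^{40} ≡ 1 (mod 41). 166 = 4×40 + 6. So 35^{166} ≡ 35^{6} ≡ 39 (mod 41)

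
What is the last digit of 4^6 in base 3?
4 ≡ 1 (mod 3). 6 = 4 + 2 (binary 110). Repeated squaring mod 3: 1^1 ≡ 1; 1^2 ≡ 1² = 1 ≡ 1; 1^4 ≡ 1² = 1 ≡ 1. Multiply: 4^6 ≡ 1^4 × 1^2 ≡ 1 × 1 (mod 3): 1 × 1 = 1 ≡ 1. So 4^6 ≡ 1 (mod 3).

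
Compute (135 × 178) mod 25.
5

(135 × 178) = 24030
24030 mod 25 = 5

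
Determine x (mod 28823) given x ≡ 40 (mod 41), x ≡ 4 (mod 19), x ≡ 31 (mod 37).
327

Using the Chinese Remainder Theorem:
M = product of moduli = 28823
For equation 1: M_1 = 703, 703 ≡ 6 (mod 41), inverse of 703 mod 41 is 7 (check: 6 × 7 = 42 ≡ 1 (mod 41))
For equation 2: M_2 = 1517, 1517 ≡ 16 (mod 19), inverse of 1517 mod 19 is 6 (check: 16 × 6 = 96 ≡ 1 (mod 19))
For equation 3: M_3 = 779, 779 ≡ 2 (mod 37), inverse of 779 mod 37 is 19 (check: 2 × 19 = 38 ≡ 1 (mod 37))
Combine: x ≡ Σ r_i×M_i×(M_i⁻¹ mod m_i) = 40×703×7 + 4×1517×6 + 31×779×19 = 196840 + 36408 + 458831 = 692079
692079 mod 28823 = 327
x ≡ 327 (mod 28823)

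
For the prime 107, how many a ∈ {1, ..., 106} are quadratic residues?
For prime 107, there are (p-1)/2 = (107-1)/2 = 53 quadratic residues (excluding 0).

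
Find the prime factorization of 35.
5 × 7

Divide by primes starting from smallest:
35 ÷ 5 = 7
7 ÷ 7 = 1

35 = 5 × 7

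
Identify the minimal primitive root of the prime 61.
p - 1 = 60 has prime divisors 2, 3, 5. h is a primitive root mod 61 iff h^(60/q) ≢ 1 (mod 61) for each such q.
h = 2: 2^30 ≡ 60, 2^20 ≡ 47, 2^12 ≡ 9 (mod 61); none is 1, so 2 has order 60 and is a primitive root.
The smallest primitive root mod 61 is g = 2.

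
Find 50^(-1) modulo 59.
13

Using Extended Euclidean Algorithm:
gcd(50, 59) = 1
Bezout coefficients: 50 × 13 + 59 × -11 = 1
So 50 × 13 ≡ 1 (mod 59)
The inverse is 13 mod 59 = 13
Verification: 50 × 13 = 650 = 11 × 59 + 1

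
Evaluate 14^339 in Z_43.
Using Fermat: 14^{42} ≡ 1 (mod 43). 339 ≡ 3 (mod 42). So 14^{339} ≡ 14^{3} ≡ 35 (mod 43)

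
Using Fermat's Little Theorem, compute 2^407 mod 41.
By Fermat: 2^{40} ≡ 1 (mod 41). 407 ≡ 7 (mod 40). So 2^{407} ≡ 2^{7} ≡ 5 (mod 41)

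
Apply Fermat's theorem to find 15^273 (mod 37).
By Fermat: 15^{36} ≡ 1 (mod 37). 273 ≡ 21 (mod 36). So 15^{273} ≡ 15^{21} ≡ 29 (mod 37)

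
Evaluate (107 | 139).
(107/139) = 107^{69} mod 139 = 1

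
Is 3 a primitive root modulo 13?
No

To verify, check if 3^(12/q) ≢ 1 (mod 13) for each prime divisor q of 12
Divisors of 12 = 12: [1, 2, 3, 4, 6, 12]
  3^(12/2) = 3^6 ≡ 1 (mod 13)
  3^(12/3) = 3^4 ≡ 3 (mod 13)
Conclusion: 3 is not a primitive root modulo 13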